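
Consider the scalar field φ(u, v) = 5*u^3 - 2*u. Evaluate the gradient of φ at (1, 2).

∂φ/∂u = 15*u^2 - 2
∂φ/∂v = 0
∇φ = (15*u^2 - 2, 0)
At (1, 2): (13, 0).

(13, 0)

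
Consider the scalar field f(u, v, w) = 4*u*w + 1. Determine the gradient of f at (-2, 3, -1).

(-4, 0, -8)

∂f/∂u = 4*w
∂f/∂v = 0
∂f/∂w = 4*u
∇f = (4*w, 0, 4*u)
At (-2, 3, -1): (-4, 0, -8).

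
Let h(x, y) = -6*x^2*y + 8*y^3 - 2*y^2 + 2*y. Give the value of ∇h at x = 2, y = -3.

(72, 206)

∂h/∂x = -12*x*y
∂h/∂y = -6*x^2 + 24*y^2 - 4*y + 2
∇h = (-12*x*y, -6*x^2 + 24*y^2 - 4*y + 2)
At (2, -3): (72, 206).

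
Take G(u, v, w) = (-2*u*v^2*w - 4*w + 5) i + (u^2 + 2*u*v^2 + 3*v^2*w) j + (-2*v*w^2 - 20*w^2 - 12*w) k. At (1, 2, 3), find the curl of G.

(∇×G)₁ = ∂G₃/∂v − ∂G₂/∂w = -3*v^2 - 2*w^2
(∇×G)₂ = ∂G₁/∂w − ∂G₃/∂u = -2*u*v^2 - 4
(∇×G)₃ = ∂G₂/∂u − ∂G₁/∂v = 4*u*v*w + 2*u + 2*v^2
∇×G = (-3*v^2 - 2*w^2, -2*u*v^2 - 4, 4*u*v*w + 2*u + 2*v^2)
At (1, 2, 3): (-30, -12, 34).

(-30, -12, 34)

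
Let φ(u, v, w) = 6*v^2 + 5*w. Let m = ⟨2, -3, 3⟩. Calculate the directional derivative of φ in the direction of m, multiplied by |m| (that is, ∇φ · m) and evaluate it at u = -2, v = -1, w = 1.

51

∂φ/∂u = 0
∂φ/∂v = 12*v
∂φ/∂w = 5
∇φ at (-2, -1, 1) = (0, -12, 5)
∇φ · m = (0)(2) + (-12)(-3) + (5)(3) = 51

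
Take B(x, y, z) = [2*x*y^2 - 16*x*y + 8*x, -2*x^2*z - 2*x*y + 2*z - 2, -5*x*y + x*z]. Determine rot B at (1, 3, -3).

(∇×B)₁ = ∂B₃/∂y − ∂B₂/∂z = 2*x^2 - 5*x - 2
(∇×B)₂ = ∂B₁/∂z − ∂B₃/∂x = 5*y - z
(∇×B)₃ = ∂B₂/∂x − ∂B₁/∂y = -4*x*y - 4*x*z + 16*x - 2*y
∇×B = (2*x^2 - 5*x - 2, 5*y - z, -4*x*y - 4*x*z + 16*x - 2*y)
At (1, 3, -3): (-5, 18, 10).

(-5, 18, 10)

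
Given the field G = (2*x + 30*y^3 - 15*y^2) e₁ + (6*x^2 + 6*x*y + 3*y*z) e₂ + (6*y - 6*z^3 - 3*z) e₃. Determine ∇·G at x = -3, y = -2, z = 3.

∂G₁/∂x = 2
∂G₂/∂y = 6*x + 3*z
∂G₃/∂z = -18*z^2 - 3
∇·G = 6*x - 18*z^2 + 3*z - 1
At (-3, -2, 3): -172.

-172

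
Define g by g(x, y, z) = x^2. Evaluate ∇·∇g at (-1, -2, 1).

2

∂²g/∂x² = 2
∂²g/∂y² = 0
∂²g/∂z² = 0
∇²g = 2
At (-1, -2, 1): 2.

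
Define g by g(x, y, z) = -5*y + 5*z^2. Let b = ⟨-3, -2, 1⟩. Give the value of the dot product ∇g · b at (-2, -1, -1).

0

∂g/∂x = 0
∂g/∂y = -5
∂g/∂z = 10*z
∇g at (-2, -1, -1) = (0, -5, -10)
∇g · b = (0)(-3) + (-5)(-2) + (-10)(1) = 0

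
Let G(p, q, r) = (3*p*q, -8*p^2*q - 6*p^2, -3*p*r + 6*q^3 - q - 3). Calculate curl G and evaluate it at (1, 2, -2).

(71, -6, -47)

(∇×G)₁ = ∂G₃/∂q − ∂G₂/∂r = 18*q^2 - 1
(∇×G)₂ = ∂G₁/∂r − ∂G₃/∂p = 3*r
(∇×G)₃ = ∂G₂/∂p − ∂G₁/∂q = -16*p*q - 15*p
∇×G = (18*q^2 - 1, 3*r, -16*p*q - 15*p)
At (1, 2, -2): (71, -6, -47).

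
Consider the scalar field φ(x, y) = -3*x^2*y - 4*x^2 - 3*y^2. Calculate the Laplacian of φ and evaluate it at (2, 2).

∂²φ/∂x² = -2*(3*y + 4)
∂²φ/∂y² = -6
∇²φ = -6*y - 14
At (2, 2): -26.

-26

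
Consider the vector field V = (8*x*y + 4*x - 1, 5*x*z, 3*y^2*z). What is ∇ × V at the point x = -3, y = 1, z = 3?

(33, 0, 39)

(∇×V)₁ = ∂V₃/∂y − ∂V₂/∂z = -5*x + 6*y*z
(∇×V)₂ = ∂V₁/∂z − ∂V₃/∂x = 0
(∇×V)₃ = ∂V₂/∂x − ∂V₁/∂y = -8*x + 5*z
∇×V = (-5*x + 6*y*z, 0, -8*x + 5*z)
At (-3, 1, 3): (33, 0, 39).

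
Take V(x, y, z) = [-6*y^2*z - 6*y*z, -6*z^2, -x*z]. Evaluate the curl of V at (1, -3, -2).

(-24, -38, 60)

(∇×V)₁ = ∂V₃/∂y − ∂V₂/∂z = 12*z
(∇×V)₂ = ∂V₁/∂z − ∂V₃/∂x = -6*y^2 - 6*y + z
(∇×V)₃ = ∂V₂/∂x − ∂V₁/∂y = 12*y*z + 6*z
∇×V = (12*z, -6*y^2 - 6*y + z, 12*y*z + 6*z)
At (1, -3, -2): (-24, -38, 60).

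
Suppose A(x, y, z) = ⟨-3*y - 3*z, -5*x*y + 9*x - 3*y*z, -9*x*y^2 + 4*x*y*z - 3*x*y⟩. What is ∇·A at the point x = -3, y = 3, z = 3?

∂A₁/∂x = 0
∂A₂/∂y = -5*x - 3*z
∂A₃/∂z = 4*x*y
∇·A = 4*x*y - 5*x - 3*z
At (-3, 3, 3): -30.

-30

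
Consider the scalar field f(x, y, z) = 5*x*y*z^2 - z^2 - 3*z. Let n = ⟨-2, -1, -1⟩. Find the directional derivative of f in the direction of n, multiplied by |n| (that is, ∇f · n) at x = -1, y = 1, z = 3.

∂f/∂x = 5*y*z^2
∂f/∂y = 5*x*z^2
∂f/∂z = 10*x*y*z - 2*z - 3
∇f at (-1, 1, 3) = (45, -45, -39)
∇f · n = (45)(-2) + (-45)(-1) + (-39)(-1) = -6

-6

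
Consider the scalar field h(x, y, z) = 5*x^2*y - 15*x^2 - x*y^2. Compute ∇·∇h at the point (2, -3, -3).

∂²h/∂x² = 10*(y - 3)
∂²h/∂y² = -2*x
∂²h/∂z² = 0
∇²h = -2*x + 10*y - 30
At (2, -3, -3): -64.

-64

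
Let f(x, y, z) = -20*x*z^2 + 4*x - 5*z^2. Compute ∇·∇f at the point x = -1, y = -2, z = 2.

30

∂²f/∂x² = 0
∂²f/∂y² = 0
∂²f/∂z² = -10*(4*x + 1)
∇²f = -40*x - 10
At (-1, -2, 2): 30.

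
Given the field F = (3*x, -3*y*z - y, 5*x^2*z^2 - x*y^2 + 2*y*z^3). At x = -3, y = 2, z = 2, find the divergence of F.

∂F₁/∂x = 3
∂F₂/∂y = -3*z - 1
∂F₃/∂z = 10*x^2*z + 6*y*z^2
∇·F = 10*x^2*z + 6*y*z^2 - 3*z + 2
At (-3, 2, 2): 224.

224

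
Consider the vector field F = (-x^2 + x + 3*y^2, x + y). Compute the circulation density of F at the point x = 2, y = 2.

-11

∂F₂/∂x = 1
∂F₁/∂y = 6*y
Scalar curl = -6*y + 1
At (2, 2): -11.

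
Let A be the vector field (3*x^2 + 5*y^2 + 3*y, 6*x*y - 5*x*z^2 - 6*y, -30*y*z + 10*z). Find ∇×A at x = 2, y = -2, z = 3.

(-30, 0, -40)

(∇×A)₁ = ∂A₃/∂y − ∂A₂/∂z = 10*x*z - 30*z
(∇×A)₂ = ∂A₁/∂z − ∂A₃/∂x = 0
(∇×A)₃ = ∂A₂/∂x − ∂A₁/∂y = -4*y - 5*z^2 - 3
∇×A = (10*x*z - 30*z, 0, -4*y - 5*z^2 - 3)
At (2, -2, 3): (-30, 0, -40).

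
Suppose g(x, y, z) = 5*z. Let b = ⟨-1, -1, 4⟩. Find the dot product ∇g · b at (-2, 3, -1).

20

∂g/∂x = 0
∂g/∂y = 0
∂g/∂z = 5
∇g at (-2, 3, -1) = (0, 0, 5)
∇g · b = (0)(-1) + (0)(-1) + (5)(4) = 20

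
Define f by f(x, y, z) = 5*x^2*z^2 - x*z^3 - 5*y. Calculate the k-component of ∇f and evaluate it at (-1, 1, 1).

13

(∇f)_3 = ∂f/∂z = 10*x^2*z - 3*x*z^2
At (-1, 1, 1): 13.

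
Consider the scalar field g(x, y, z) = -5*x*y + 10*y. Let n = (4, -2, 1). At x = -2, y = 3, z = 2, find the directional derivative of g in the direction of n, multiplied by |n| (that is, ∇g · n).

-100

∂g/∂x = -5*y
∂g/∂y = -5*x + 10
∂g/∂z = 0
∇g at (-2, 3, 2) = (-15, 20, 0)
∇g · n = (-15)(4) + (20)(-2) + (0)(1) = -100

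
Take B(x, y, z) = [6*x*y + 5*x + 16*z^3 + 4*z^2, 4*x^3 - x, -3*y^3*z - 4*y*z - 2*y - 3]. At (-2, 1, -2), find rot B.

(∇×B)₁ = ∂B₃/∂y − ∂B₂/∂z = -9*y^2*z - 4*z - 2
(∇×B)₂ = ∂B₁/∂z − ∂B₃/∂x = 48*z^2 + 8*z
(∇×B)₃ = ∂B₂/∂x − ∂B₁/∂y = 12*x^2 - 6*x - 1
∇×B = (-9*y^2*z - 4*z - 2, 48*z^2 + 8*z, 12*x^2 - 6*x - 1)
At (-2, 1, -2): (24, 176, 59).

(24, 176, 59)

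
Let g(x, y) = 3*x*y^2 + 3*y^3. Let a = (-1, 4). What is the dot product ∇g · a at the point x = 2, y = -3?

153

∂g/∂x = 3*y^2
∂g/∂y = 6*x*y + 9*y^2
∇g at (2, -3) = (27, 45)
∇g · a = (27)(-1) + (45)(4) = 153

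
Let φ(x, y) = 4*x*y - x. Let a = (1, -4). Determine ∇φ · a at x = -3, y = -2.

39

∂φ/∂x = 4*y - 1
∂φ/∂y = 4*x
∇φ at (-3, -2) = (-9, -12)
∇φ · a = (-9)(1) + (-12)(-4) = 39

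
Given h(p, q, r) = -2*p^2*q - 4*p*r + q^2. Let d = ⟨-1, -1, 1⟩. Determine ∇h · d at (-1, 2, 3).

∂h/∂p = -4*p*q - 4*r
∂h/∂q = -2*p^2 + 2*q
∂h/∂r = -4*p
∇h at (-1, 2, 3) = (-4, 2, 4)
∇h · d = (-4)(-1) + (2)(-1) + (4)(1) = 6

6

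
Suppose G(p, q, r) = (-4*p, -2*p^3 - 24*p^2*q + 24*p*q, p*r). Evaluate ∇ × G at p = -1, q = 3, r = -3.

(0, 3, 210)

(∇×G)₁ = ∂G₃/∂q − ∂G₂/∂r = 0
(∇×G)₂ = ∂G₁/∂r − ∂G₃/∂p = -r
(∇×G)₃ = ∂G₂/∂p − ∂G₁/∂q = -6*p^2 - 48*p*q + 24*q
∇×G = (0, -r, -6*p^2 - 48*p*q + 24*q)
At (-1, 3, -3): (0, 3, 210).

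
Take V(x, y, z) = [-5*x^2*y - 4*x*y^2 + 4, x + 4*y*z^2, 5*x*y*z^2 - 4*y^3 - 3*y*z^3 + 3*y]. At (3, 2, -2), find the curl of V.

(71, -40, 94)

(∇×V)₁ = ∂V₃/∂y − ∂V₂/∂z = 5*x*z^2 - 12*y^2 - 8*y*z - 3*z^3 + 3
(∇×V)₂ = ∂V₁/∂z − ∂V₃/∂x = -5*y*z^2
(∇×V)₃ = ∂V₂/∂x − ∂V₁/∂y = 5*x^2 + 8*x*y + 1
∇×V = (5*x*z^2 - 12*y^2 - 8*y*z - 3*z^3 + 3, -5*y*z^2, 5*x^2 + 8*x*y + 1)
At (3, 2, -2): (71, -40, 94).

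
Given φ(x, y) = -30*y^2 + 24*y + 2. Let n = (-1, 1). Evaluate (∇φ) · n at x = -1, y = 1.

-36

∂φ/∂x = 0
∂φ/∂y = -60*y + 24
∇φ at (-1, 1) = (0, -36)
∇φ · n = (0)(-1) + (-36)(1) = -36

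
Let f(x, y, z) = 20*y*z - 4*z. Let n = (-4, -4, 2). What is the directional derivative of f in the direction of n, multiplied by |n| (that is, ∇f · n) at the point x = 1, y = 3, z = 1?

∂f/∂x = 0
∂f/∂y = 20*z
∂f/∂z = 20*y - 4
∇f at (1, 3, 1) = (0, 20, 56)
∇f · n = (0)(-4) + (20)(-4) + (56)(2) = 32

32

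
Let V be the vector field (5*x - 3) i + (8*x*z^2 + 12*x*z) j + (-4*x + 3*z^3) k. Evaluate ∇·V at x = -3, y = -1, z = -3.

∂V₁/∂x = 5
∂V₂/∂y = 0
∂V₃/∂z = 9*z^2
∇·V = 9*z^2 + 5
At (-3, -1, -3): 86.

86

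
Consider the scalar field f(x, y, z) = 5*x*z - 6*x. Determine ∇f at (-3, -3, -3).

(-21, 0, -15)

∂f/∂x = 5*z - 6
∂f/∂y = 0
∂f/∂z = 5*x
∇f = (5*z - 6, 0, 5*x)
At (-3, -3, -3): (-21, 0, -15).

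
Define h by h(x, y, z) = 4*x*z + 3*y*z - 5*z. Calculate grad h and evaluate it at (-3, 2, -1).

∂h/∂x = 4*z
∂h/∂y = 3*z
∂h/∂z = 4*x + 3*y - 5
∇h = (4*z, 3*z, 4*x + 3*y - 5)
At (-3, 2, -1): (-4, -3, -11).

(-4, -3, -11)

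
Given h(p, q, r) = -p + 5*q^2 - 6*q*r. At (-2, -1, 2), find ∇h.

∂h/∂p = -1
∂h/∂q = 10*q - 6*r
∂h/∂r = -6*q
∇h = (-1, 10*q - 6*r, -6*q)
At (-2, -1, 2): (-1, -22, 6).

(-1, -22, 6)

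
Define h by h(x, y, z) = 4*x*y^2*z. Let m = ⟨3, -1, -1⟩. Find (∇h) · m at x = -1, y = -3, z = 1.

120

∂h/∂x = 4*y^2*z
∂h/∂y = 8*x*y*z
∂h/∂z = 4*x*y^2
∇h at (-1, -3, 1) = (36, 24, -36)
∇h · m = (36)(3) + (24)(-1) + (-36)(-1) = 120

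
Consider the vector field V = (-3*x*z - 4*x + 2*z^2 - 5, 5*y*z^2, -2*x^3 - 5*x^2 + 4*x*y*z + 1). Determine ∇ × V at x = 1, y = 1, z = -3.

(∇×V)₁ = ∂V₃/∂y − ∂V₂/∂z = 4*x*z - 10*y*z
(∇×V)₂ = ∂V₁/∂z − ∂V₃/∂x = 6*x^2 + 7*x - 4*y*z + 4*z
(∇×V)₃ = ∂V₂/∂x − ∂V₁/∂y = 0
∇×V = (4*x*z - 10*y*z, 6*x^2 + 7*x - 4*y*z + 4*z, 0)
At (1, 1, -3): (18, 13, 0).

(18, 13, 0)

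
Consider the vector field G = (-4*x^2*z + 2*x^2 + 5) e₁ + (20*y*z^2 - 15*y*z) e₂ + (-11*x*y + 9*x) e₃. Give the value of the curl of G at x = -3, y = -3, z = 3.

(348, -78, 0)

(∇×G)₁ = ∂G₃/∂y − ∂G₂/∂z = -11*x - 40*y*z + 15*y
(∇×G)₂ = ∂G₁/∂z − ∂G₃/∂x = -4*x^2 + 11*y - 9
(∇×G)₃ = ∂G₂/∂x − ∂G₁/∂y = 0
∇×G = (-11*x - 40*y*z + 15*y, -4*x^2 + 11*y - 9, 0)
At (-3, -3, 3): (348, -78, 0).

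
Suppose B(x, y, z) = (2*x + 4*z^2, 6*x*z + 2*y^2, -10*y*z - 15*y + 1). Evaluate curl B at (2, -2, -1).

(-17, -8, -6)

(∇×B)₁ = ∂B₃/∂y − ∂B₂/∂z = -6*x - 10*z - 15
(∇×B)₂ = ∂B₁/∂z − ∂B₃/∂x = 8*z
(∇×B)₃ = ∂B₂/∂x − ∂B₁/∂y = 6*z
∇×B = (-6*x - 10*z - 15, 8*z, 6*z)
At (2, -2, -1): (-17, -8, -6).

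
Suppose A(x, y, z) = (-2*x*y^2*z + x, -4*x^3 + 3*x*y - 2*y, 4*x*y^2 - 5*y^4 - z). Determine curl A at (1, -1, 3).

(∇×A)₁ = ∂A₃/∂y − ∂A₂/∂z = 8*x*y - 20*y^3
(∇×A)₂ = ∂A₁/∂z − ∂A₃/∂x = -2*x*y^2 - 4*y^2
(∇×A)₃ = ∂A₂/∂x − ∂A₁/∂y = -12*x^2 + 4*x*y*z + 3*y
∇×A = (8*x*y - 20*y^3, -2*x*y^2 - 4*y^2, -12*x^2 + 4*x*y*z + 3*y)
At (1, -1, 3): (12, -6, -27).

(12, -6, -27)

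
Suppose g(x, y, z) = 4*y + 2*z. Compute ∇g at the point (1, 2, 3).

∂g/∂x = 0
∂g/∂y = 4
∂g/∂z = 2
∇g = (0, 4, 2)
At (1, 2, 3): (0, 4, 2).

(0, 4, 2)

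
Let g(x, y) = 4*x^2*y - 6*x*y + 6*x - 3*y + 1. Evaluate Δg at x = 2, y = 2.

16

∂²g/∂x² = 8*y
∂²g/∂y² = 0
∇²g = 8*y
At (2, 2): 16.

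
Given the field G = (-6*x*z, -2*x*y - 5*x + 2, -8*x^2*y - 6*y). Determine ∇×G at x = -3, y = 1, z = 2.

(-78, -30, -7)

(∇×G)₁ = ∂G₃/∂y − ∂G₂/∂z = -8*x^2 - 6
(∇×G)₂ = ∂G₁/∂z − ∂G₃/∂x = 16*x*y - 6*x
(∇×G)₃ = ∂G₂/∂x − ∂G₁/∂y = -2*y - 5
∇×G = (-8*x^2 - 6, 16*x*y - 6*x, -2*y - 5)
At (-3, 1, 2): (-78, -30, -7).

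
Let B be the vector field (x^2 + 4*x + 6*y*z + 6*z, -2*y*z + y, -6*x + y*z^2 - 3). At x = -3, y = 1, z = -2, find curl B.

(6, 18, 12)

(∇×B)₁ = ∂B₃/∂y − ∂B₂/∂z = 2*y + z^2
(∇×B)₂ = ∂B₁/∂z − ∂B₃/∂x = 6*y + 12
(∇×B)₃ = ∂B₂/∂x − ∂B₁/∂y = -6*z
∇×B = (2*y + z^2, 6*y + 12, -6*z)
At (-3, 1, -2): (6, 18, 12).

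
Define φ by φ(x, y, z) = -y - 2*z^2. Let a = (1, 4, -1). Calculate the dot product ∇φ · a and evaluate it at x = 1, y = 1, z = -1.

-8

∂φ/∂x = 0
∂φ/∂y = -1
∂φ/∂z = -4*z
∇φ at (1, 1, -1) = (0, -1, 4)
∇φ · a = (0)(1) + (-1)(4) + (4)(-1) = -8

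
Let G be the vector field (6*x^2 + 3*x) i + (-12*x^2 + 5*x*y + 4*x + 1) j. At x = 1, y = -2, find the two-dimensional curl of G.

∂G₂/∂x = -24*x + 5*y + 4
∂G₁/∂y = 0
Scalar curl = -24*x + 5*y + 4
At (1, -2): -30.

-30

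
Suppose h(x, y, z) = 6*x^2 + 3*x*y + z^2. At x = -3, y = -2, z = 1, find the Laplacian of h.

14

∂²h/∂x² = 12
∂²h/∂y² = 0
∂²h/∂z² = 2
∇²h = 14
At (-3, -2, 1): 14.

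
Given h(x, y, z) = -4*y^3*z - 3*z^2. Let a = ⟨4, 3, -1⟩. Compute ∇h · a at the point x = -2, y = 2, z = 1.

∂h/∂x = 0
∂h/∂y = -12*y^2*z
∂h/∂z = -4*y^3 - 6*z
∇h at (-2, 2, 1) = (0, -48, -38)
∇h · a = (0)(4) + (-48)(3) + (-38)(-1) = -106

-106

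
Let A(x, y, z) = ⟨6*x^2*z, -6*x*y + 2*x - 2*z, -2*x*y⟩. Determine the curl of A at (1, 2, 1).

(∇×A)₁ = ∂A₃/∂y − ∂A₂/∂z = -2*x + 2
(∇×A)₂ = ∂A₁/∂z − ∂A₃/∂x = 6*x^2 + 2*y
(∇×A)₃ = ∂A₂/∂x − ∂A₁/∂y = -6*y + 2
∇×A = (-2*x + 2, 6*x^2 + 2*y, -6*y + 2)
At (1, 2, 1): (0, 10, -10).

(0, 10, -10)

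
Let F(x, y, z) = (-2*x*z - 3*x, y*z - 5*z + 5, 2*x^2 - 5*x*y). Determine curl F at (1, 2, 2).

(∇×F)₁ = ∂F₃/∂y − ∂F₂/∂z = -5*x - y + 5
(∇×F)₂ = ∂F₁/∂z − ∂F₃/∂x = -6*x + 5*y
(∇×F)₃ = ∂F₂/∂x − ∂F₁/∂y = 0
∇×F = (-5*x - y + 5, -6*x + 5*y, 0)
At (1, 2, 2): (-2, 4, 0).

(-2, 4, 0)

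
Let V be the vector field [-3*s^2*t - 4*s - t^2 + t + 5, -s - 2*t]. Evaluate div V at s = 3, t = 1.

∂V₁/∂s = -6*s*t - 4
∂V₂/∂t = -2
∇·V = -6*s*t - 6
At (3, 1): -24.

-24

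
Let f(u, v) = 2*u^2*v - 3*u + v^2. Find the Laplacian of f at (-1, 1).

6

∂²f/∂u² = 4*v
∂²f/∂v² = 2
∇²f = 4*v + 2
At (-1, 1): 6.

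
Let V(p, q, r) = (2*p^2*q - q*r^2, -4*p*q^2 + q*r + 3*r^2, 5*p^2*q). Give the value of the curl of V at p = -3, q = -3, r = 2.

(∇×V)₁ = ∂V₃/∂q − ∂V₂/∂r = 5*p^2 - q - 6*r
(∇×V)₂ = ∂V₁/∂r − ∂V₃/∂p = -10*p*q - 2*q*r
(∇×V)₃ = ∂V₂/∂p − ∂V₁/∂q = -2*p^2 - 4*q^2 + r^2
∇×V = (5*p^2 - q - 6*r, -10*p*q - 2*q*r, -2*p^2 - 4*q^2 + r^2)
At (-3, -3, 2): (36, -78, -50).

(36, -78, -50)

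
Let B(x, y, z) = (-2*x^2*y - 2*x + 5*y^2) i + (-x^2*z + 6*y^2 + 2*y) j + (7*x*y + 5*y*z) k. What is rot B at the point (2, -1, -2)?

(8, 7, 26)

(∇×B)₁ = ∂B₃/∂y − ∂B₂/∂z = x^2 + 7*x + 5*z
(∇×B)₂ = ∂B₁/∂z − ∂B₃/∂x = -7*y
(∇×B)₃ = ∂B₂/∂x − ∂B₁/∂y = 2*x^2 - 2*x*z - 10*y
∇×B = (x^2 + 7*x + 5*z, -7*y, 2*x^2 - 2*x*z - 10*y)
At (2, -1, -2): (8, 7, 26).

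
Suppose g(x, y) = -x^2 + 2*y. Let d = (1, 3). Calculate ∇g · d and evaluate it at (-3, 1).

∂g/∂x = -2*x
∂g/∂y = 2
∇g at (-3, 1) = (6, 2)
∇g · d = (6)(1) + (2)(3) = 12

12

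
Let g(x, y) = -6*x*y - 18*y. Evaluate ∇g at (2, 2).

∂g/∂x = -6*y
∂g/∂y = -6*x - 18
∇g = (-6*y, -6*x - 18)
At (2, 2): (-12, -30).

(-12, -30)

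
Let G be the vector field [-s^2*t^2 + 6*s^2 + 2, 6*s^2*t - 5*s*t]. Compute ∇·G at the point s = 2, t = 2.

22

∂G₁/∂s = -2*s*t^2 + 12*s
∂G₂/∂t = 6*s^2 - 5*s
∇·G = 6*s^2 - 2*s*t^2 + 7*s
At (2, 2): 22.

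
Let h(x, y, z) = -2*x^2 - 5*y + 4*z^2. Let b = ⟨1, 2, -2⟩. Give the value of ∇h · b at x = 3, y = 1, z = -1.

∂h/∂x = -4*x
∂h/∂y = -5
∂h/∂z = 8*z
∇h at (3, 1, -1) = (-12, -5, -8)
∇h · b = (-12)(1) + (-5)(2) + (-8)(-2) = -6

-6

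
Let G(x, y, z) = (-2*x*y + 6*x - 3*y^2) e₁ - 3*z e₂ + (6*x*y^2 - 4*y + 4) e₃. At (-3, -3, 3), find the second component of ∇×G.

(∇×G)_2 = ∂G₁/∂z − ∂G₃/∂x
= 0 − (6*y^2)
= -6*y^2
At (-3, -3, 3): -54.

-54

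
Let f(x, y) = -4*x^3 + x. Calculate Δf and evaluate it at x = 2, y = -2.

∂²f/∂x² = -24*x
∂²f/∂y² = 0
∇²f = -24*x
At (2, -2): -48.

-48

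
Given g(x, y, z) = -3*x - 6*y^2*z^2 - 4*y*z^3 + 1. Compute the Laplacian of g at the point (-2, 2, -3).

∂²g/∂x² = 0
∂²g/∂y² = -12*z^2
∂²g/∂z² = -12*y*(y + 2*z)
∇²g = -12*y^2 - 24*y*z - 12*z^2
At (-2, 2, -3): -12.

-12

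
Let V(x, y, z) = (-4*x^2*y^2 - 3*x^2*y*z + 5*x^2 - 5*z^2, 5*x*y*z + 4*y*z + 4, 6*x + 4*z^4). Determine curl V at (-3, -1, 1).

(-11, 11, -50)

(∇×V)₁ = ∂V₃/∂y − ∂V₂/∂z = -5*x*y - 4*y
(∇×V)₂ = ∂V₁/∂z − ∂V₃/∂x = -3*x^2*y - 10*z - 6
(∇×V)₃ = ∂V₂/∂x − ∂V₁/∂y = 8*x^2*y + 3*x^2*z + 5*y*z
∇×V = (-5*x*y - 4*y, -3*x^2*y - 10*z - 6, 8*x^2*y + 3*x^2*z + 5*y*z)
At (-3, -1, 1): (-11, 11, -50).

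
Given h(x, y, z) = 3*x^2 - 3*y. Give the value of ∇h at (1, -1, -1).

∂h/∂x = 6*x
∂h/∂y = -3
∂h/∂z = 0
∇h = (6*x, -3, 0)
At (1, -1, -1): (6, -3, 0).

(6, -3, 0)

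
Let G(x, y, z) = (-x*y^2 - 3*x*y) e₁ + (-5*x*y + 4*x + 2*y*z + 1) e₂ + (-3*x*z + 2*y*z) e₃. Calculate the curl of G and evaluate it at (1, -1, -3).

(∇×G)₁ = ∂G₃/∂y − ∂G₂/∂z = -2*y + 2*z
(∇×G)₂ = ∂G₁/∂z − ∂G₃/∂x = 3*z
(∇×G)₃ = ∂G₂/∂x − ∂G₁/∂y = 2*x*y + 3*x - 5*y + 4
∇×G = (-2*y + 2*z, 3*z, 2*x*y + 3*x - 5*y + 4)
At (1, -1, -3): (-4, -9, 10).

(-4, -9, 10)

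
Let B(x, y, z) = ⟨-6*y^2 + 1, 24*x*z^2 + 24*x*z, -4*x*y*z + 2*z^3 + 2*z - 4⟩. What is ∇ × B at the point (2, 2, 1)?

(∇×B)₁ = ∂B₃/∂y − ∂B₂/∂z = -52*x*z - 24*x
(∇×B)₂ = ∂B₁/∂z − ∂B₃/∂x = 4*y*z
(∇×B)₃ = ∂B₂/∂x − ∂B₁/∂y = 12*y + 24*z^2 + 24*z
∇×B = (-52*x*z - 24*x, 4*y*z, 12*y + 24*z^2 + 24*z)
At (2, 2, 1): (-152, 8, 72).

(-152, 8, 72)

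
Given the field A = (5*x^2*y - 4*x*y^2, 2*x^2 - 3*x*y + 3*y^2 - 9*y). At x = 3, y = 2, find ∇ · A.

∂A₁/∂x = 10*x*y - 4*y^2
∂A₂/∂y = -3*x + 6*y - 9
∇·A = 10*x*y - 3*x - 4*y^2 + 6*y - 9
At (3, 2): 38.

38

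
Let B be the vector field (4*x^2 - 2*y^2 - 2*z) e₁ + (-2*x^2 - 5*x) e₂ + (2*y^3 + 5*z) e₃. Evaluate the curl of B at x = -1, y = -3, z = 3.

(54, -2, -13)

(∇×B)₁ = ∂B₃/∂y − ∂B₂/∂z = 6*y^2
(∇×B)₂ = ∂B₁/∂z − ∂B₃/∂x = -2
(∇×B)₃ = ∂B₂/∂x − ∂B₁/∂y = -4*x + 4*y - 5
∇×B = (6*y^2, -2, -4*x + 4*y - 5)
At (-1, -3, 3): (54, -2, -13).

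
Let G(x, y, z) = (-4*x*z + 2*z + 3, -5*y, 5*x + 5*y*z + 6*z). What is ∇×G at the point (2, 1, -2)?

(∇×G)₁ = ∂G₃/∂y − ∂G₂/∂z = 5*z
(∇×G)₂ = ∂G₁/∂z − ∂G₃/∂x = -4*x - 3
(∇×G)₃ = ∂G₂/∂x − ∂G₁/∂y = 0
∇×G = (5*z, -4*x - 3, 0)
At (2, 1, -2): (-10, -11, 0).

(-10, -11, 0)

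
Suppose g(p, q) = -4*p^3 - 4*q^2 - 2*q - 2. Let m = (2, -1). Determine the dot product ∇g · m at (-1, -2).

∂g/∂p = -12*p^2
∂g/∂q = -8*q - 2
∇g at (-1, -2) = (-12, 14)
∇g · m = (-12)(2) + (14)(-1) = -38

-38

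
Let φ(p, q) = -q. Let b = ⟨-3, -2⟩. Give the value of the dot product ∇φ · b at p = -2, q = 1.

2

∂φ/∂p = 0
∂φ/∂q = -1
∇φ at (-2, 1) = (0, -1)
∇φ · b = (0)(-3) + (-1)(-2) = 2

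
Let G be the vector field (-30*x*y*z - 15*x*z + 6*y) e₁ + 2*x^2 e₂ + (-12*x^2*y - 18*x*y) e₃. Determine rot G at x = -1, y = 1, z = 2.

(6, 39, -70)

(∇×G)₁ = ∂G₃/∂y − ∂G₂/∂z = -12*x^2 - 18*x
(∇×G)₂ = ∂G₁/∂z − ∂G₃/∂x = -6*x*y - 15*x + 18*y
(∇×G)₃ = ∂G₂/∂x − ∂G₁/∂y = 30*x*z + 4*x - 6
∇×G = (-12*x^2 - 18*x, -6*x*y - 15*x + 18*y, 30*x*z + 4*x - 6)
At (-1, 1, 2): (6, 39, -70).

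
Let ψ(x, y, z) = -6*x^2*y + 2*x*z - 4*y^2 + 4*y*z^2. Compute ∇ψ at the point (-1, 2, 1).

(26, -18, 14)

∂ψ/∂x = -12*x*y + 2*z
∂ψ/∂y = -6*x^2 - 8*y + 4*z^2
∂ψ/∂z = 2*x + 8*y*z
∇ψ = (-12*x*y + 2*z, -6*x^2 - 8*y + 4*z^2, 2*x + 8*y*z)
At (-1, 2, 1): (26, -18, 14).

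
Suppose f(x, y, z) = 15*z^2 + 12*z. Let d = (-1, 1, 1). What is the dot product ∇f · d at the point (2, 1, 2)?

∂f/∂x = 0
∂f/∂y = 0
∂f/∂z = 30*z + 12
∇f at (2, 1, 2) = (0, 0, 72)
∇f · d = (0)(-1) + (0)(1) + (72)(1) = 72

72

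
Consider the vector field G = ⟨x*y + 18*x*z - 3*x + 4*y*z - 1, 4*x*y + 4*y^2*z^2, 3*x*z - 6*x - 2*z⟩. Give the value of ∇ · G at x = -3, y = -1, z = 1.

-17

∂G₁/∂x = y + 18*z - 3
∂G₂/∂y = 4*x + 8*y*z^2
∂G₃/∂z = 3*x - 2
∇·G = 7*x + 8*y*z^2 + y + 18*z - 5
At (-3, -1, 1): -17.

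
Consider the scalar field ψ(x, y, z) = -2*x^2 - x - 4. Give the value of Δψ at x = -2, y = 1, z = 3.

∂²ψ/∂x² = -4
∂²ψ/∂y² = 0
∂²ψ/∂z² = 0
∇²ψ = -4
At (-2, 1, 3): -4.

-4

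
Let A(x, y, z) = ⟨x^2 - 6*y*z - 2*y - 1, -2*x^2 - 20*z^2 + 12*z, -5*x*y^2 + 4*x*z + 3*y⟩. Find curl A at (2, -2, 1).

(∇×A)₁ = ∂A₃/∂y − ∂A₂/∂z = -10*x*y + 40*z - 9
(∇×A)₂ = ∂A₁/∂z − ∂A₃/∂x = 5*y^2 - 6*y - 4*z
(∇×A)₃ = ∂A₂/∂x − ∂A₁/∂y = -4*x + 6*z + 2
∇×A = (-10*x*y + 40*z - 9, 5*y^2 - 6*y - 4*z, -4*x + 6*z + 2)
At (2, -2, 1): (71, 28, 0).

(71, 28, 0)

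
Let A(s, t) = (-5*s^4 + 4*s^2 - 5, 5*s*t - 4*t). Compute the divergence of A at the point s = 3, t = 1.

-505

∂A₁/∂s = -20*s^3 + 8*s
∂A₂/∂t = 5*s - 4
∇·A = -20*s^3 + 13*s - 4
At (3, 1): -505.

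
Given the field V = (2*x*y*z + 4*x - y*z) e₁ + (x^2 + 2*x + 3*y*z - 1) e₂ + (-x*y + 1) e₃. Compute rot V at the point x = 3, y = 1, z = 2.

(-6, 6, -2)

(∇×V)₁ = ∂V₃/∂y − ∂V₂/∂z = -x - 3*y
(∇×V)₂ = ∂V₁/∂z − ∂V₃/∂x = 2*x*y
(∇×V)₃ = ∂V₂/∂x − ∂V₁/∂y = -2*x*z + 2*x + z + 2
∇×V = (-x - 3*y, 2*x*y, -2*x*z + 2*x + z + 2)
At (3, 1, 2): (-6, 6, -2).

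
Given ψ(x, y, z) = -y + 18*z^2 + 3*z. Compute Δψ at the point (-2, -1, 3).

36

∂²ψ/∂x² = 0
∂²ψ/∂y² = 0
∂²ψ/∂z² = 36
∇²ψ = 36
At (-2, -1, 3): 36.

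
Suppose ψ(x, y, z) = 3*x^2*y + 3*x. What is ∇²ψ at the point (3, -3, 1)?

∂²ψ/∂x² = 6*y
∂²ψ/∂y² = 0
∂²ψ/∂z² = 0
∇²ψ = 6*y
At (3, -3, 1): -18.

-18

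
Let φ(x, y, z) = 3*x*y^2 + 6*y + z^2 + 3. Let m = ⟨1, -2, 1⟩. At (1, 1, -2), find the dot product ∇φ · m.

∂φ/∂x = 3*y^2
∂φ/∂y = 6*x*y + 6
∂φ/∂z = 2*z
∇φ at (1, 1, -2) = (3, 12, -4)
∇φ · m = (3)(1) + (12)(-2) + (-4)(1) = -25

-25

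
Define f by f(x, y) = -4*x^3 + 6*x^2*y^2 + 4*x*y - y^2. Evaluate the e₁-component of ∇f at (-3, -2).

(∇f)_1 = ∂f/∂x = -12*x^2 + 12*x*y^2 + 4*y
At (-3, -2): -260.

-260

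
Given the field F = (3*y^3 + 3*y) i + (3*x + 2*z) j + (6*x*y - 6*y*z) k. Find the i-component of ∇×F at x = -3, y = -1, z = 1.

(∇×F)_1 = ∂F₃/∂y − ∂F₂/∂z
= 6*x - 6*z − (2)
= 6*x - 6*z - 2
At (-3, -1, 1): -26.

-26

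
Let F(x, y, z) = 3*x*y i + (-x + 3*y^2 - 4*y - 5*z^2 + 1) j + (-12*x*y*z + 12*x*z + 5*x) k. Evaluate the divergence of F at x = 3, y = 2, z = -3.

-22

∂F₁/∂x = 3*y
∂F₂/∂y = 6*y - 4
∂F₃/∂z = -12*x*y + 12*x
∇·F = -12*x*y + 12*x + 9*y - 4
At (3, 2, -3): -22.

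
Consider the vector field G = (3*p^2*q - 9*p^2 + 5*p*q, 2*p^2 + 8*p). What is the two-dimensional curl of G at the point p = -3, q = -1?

∂G₂/∂p = 4*p + 8
∂G₁/∂q = 3*p^2 + 5*p
Scalar curl = -3*p^2 - p + 8
At (-3, -1): -16.

-16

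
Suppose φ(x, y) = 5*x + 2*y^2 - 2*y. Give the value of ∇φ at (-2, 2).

∂φ/∂x = 5
∂φ/∂y = 4*y - 2
∇φ = (5, 4*y - 2)
At (-2, 2): (5, 6).

(5, 6)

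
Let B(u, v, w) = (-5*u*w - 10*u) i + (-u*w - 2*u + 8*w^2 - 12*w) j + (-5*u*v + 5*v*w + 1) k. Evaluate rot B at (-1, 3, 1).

(5, 20, -3)

(∇×B)₁ = ∂B₃/∂v − ∂B₂/∂w = -4*u - 11*w + 12
(∇×B)₂ = ∂B₁/∂w − ∂B₃/∂u = -5*u + 5*v
(∇×B)₃ = ∂B₂/∂u − ∂B₁/∂v = -w - 2
∇×B = (-4*u - 11*w + 12, -5*u + 5*v, -w - 2)
At (-1, 3, 1): (5, 20, -3).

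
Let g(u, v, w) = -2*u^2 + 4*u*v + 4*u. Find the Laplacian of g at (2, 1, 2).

∂²g/∂u² = -4
∂²g/∂v² = 0
∂²g/∂w² = 0
∇²g = -4
At (2, 1, 2): -4.

-4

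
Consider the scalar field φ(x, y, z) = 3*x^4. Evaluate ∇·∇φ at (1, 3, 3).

∂²φ/∂x² = 36*x^2
∂²φ/∂y² = 0
∂²φ/∂z² = 0
∇²φ = 36*x^2
At (1, 3, 3): 36.

36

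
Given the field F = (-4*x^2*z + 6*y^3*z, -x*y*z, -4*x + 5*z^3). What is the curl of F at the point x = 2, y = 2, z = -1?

(∇×F)₁ = ∂F₃/∂y − ∂F₂/∂z = x*y
(∇×F)₂ = ∂F₁/∂z − ∂F₃/∂x = -4*x^2 + 6*y^3 + 4
(∇×F)₃ = ∂F₂/∂x − ∂F₁/∂y = -18*y^2*z - y*z
∇×F = (x*y, -4*x^2 + 6*y^3 + 4, -18*y^2*z - y*z)
At (2, 2, -1): (4, 36, 74).

(4, 36, 74)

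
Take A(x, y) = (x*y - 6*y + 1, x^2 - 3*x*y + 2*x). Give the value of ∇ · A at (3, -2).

-11

∂A₁/∂x = y
∂A₂/∂y = -3*x
∇·A = -3*x + y
At (3, -2): -11.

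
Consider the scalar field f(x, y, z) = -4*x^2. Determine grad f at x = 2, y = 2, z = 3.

∂f/∂x = -8*x
∂f/∂y = 0
∂f/∂z = 0
∇f = (-8*x, 0, 0)
At (2, 2, 3): (-16, 0, 0).

(-16, 0, 0)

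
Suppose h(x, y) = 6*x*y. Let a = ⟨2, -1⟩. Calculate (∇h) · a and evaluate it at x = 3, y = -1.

∂h/∂x = 6*y
∂h/∂y = 6*x
∇h at (3, -1) = (-6, 18)
∇h · a = (-6)(2) + (18)(-1) = -30

-30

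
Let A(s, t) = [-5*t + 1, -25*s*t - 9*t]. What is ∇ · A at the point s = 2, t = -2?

∂A₁/∂s = 0
∂A₂/∂t = -25*s - 9
∇·A = -25*s - 9
At (2, -2): -59.

-59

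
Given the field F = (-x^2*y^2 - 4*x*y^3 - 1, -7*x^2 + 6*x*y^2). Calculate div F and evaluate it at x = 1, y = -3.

54

∂F₁/∂x = -2*x*y^2 - 4*y^3
∂F₂/∂y = 12*x*y
∇·F = -2*x*y^2 + 12*x*y - 4*y^3
At (1, -3): 54.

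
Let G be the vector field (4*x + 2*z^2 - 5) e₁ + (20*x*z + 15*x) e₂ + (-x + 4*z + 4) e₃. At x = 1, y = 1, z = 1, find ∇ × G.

(-20, 5, 35)

(∇×G)₁ = ∂G₃/∂y − ∂G₂/∂z = -20*x
(∇×G)₂ = ∂G₁/∂z − ∂G₃/∂x = 4*z + 1
(∇×G)₃ = ∂G₂/∂x − ∂G₁/∂y = 20*z + 15
∇×G = (-20*x, 4*z + 1, 20*z + 15)
At (1, 1, 1): (-20, 5, 35).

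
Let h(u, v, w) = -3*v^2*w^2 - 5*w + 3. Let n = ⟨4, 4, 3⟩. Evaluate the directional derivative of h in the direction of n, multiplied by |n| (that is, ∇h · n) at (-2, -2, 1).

∂h/∂u = 0
∂h/∂v = -6*v*w^2
∂h/∂w = -6*v^2*w - 5
∇h at (-2, -2, 1) = (0, 12, -29)
∇h · n = (0)(4) + (12)(4) + (-29)(3) = -39

-39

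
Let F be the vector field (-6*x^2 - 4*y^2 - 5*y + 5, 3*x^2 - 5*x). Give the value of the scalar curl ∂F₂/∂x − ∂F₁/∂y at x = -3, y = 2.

-2

∂F₂/∂x = 6*x - 5
∂F₁/∂y = -8*y - 5
Scalar curl = 6*x + 8*y
At (-3, 2): -2.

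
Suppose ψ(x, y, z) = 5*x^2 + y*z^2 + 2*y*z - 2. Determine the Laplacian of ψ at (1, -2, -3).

6

∂²ψ/∂x² = 10
∂²ψ/∂y² = 0
∂²ψ/∂z² = 2*y
∇²ψ = 2*y + 10
At (1, -2, -3): 6.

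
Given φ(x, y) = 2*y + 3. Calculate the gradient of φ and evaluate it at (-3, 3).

∂φ/∂x = 0
∂φ/∂y = 2
∇φ = (0, 2)
At (-3, 3): (0, 2).

(0, 2)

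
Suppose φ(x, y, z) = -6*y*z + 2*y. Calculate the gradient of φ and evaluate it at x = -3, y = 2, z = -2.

(0, 14, -12)

∂φ/∂x = 0
∂φ/∂y = -6*z + 2
∂φ/∂z = -6*y
∇φ = (0, -6*z + 2, -6*y)
At (-3, 2, -2): (0, 14, -12).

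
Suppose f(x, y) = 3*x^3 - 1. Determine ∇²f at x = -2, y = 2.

-36

∂²f/∂x² = 18*x
∂²f/∂y² = 0
∇²f = 18*x
At (-2, 2): -36.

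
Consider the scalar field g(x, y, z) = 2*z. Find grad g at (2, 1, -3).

(0, 0, 2)

∂g/∂x = 0
∂g/∂y = 0
∂g/∂z = 2
∇g = (0, 0, 2)
At (2, 1, -3): (0, 0, 2).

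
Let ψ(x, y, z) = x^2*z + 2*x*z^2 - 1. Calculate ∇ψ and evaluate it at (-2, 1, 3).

(6, 0, -20)

∂ψ/∂x = 2*x*z + 2*z^2
∂ψ/∂y = 0
∂ψ/∂z = x^2 + 4*x*z
∇ψ = (2*x*z + 2*z^2, 0, x^2 + 4*x*z)
At (-2, 1, 3): (6, 0, -20).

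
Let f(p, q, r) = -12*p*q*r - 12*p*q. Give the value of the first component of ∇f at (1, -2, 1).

(∇f)_1 = ∂f/∂p = -12*q*r - 12*q
At (1, -2, 1): 48.

48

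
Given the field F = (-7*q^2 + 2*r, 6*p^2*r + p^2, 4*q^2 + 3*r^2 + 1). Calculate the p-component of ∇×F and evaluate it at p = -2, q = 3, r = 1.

(∇×F)_1 = ∂F₃/∂q − ∂F₂/∂r
= 8*q − (6*p^2)
= -6*p^2 + 8*q
At (-2, 3, 1): 0.

0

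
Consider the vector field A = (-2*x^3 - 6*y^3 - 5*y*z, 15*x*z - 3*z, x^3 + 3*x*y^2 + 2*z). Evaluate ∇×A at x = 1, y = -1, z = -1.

(∇×A)₁ = ∂A₃/∂y − ∂A₂/∂z = 6*x*y - 15*x + 3
(∇×A)₂ = ∂A₁/∂z − ∂A₃/∂x = -3*x^2 - 3*y^2 - 5*y
(∇×A)₃ = ∂A₂/∂x − ∂A₁/∂y = 18*y^2 + 20*z
∇×A = (6*x*y - 15*x + 3, -3*x^2 - 3*y^2 - 5*y, 18*y^2 + 20*z)
At (1, -1, -1): (-18, -1, -2).

(-18, -1, -2)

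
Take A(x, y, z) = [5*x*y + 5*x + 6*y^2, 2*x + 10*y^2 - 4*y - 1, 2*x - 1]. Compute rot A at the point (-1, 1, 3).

(0, -2, -5)

(∇×A)₁ = ∂A₃/∂y − ∂A₂/∂z = 0
(∇×A)₂ = ∂A₁/∂z − ∂A₃/∂x = -2
(∇×A)₃ = ∂A₂/∂x − ∂A₁/∂y = -5*x - 12*y + 2
∇×A = (0, -2, -5*x - 12*y + 2)
At (-1, 1, 3): (0, -2, -5).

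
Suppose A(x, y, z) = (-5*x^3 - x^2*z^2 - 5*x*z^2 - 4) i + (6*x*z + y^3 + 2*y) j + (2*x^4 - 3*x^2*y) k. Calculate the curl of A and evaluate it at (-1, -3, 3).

(3, 50, 18)

(∇×A)₁ = ∂A₃/∂y − ∂A₂/∂z = -3*x^2 - 6*x
(∇×A)₂ = ∂A₁/∂z − ∂A₃/∂x = -8*x^3 - 2*x^2*z + 6*x*y - 10*x*z
(∇×A)₃ = ∂A₂/∂x − ∂A₁/∂y = 6*z
∇×A = (-3*x^2 - 6*x, -8*x^3 - 2*x^2*z + 6*x*y - 10*x*z, 6*z)
At (-1, -3, 3): (3, 50, 18).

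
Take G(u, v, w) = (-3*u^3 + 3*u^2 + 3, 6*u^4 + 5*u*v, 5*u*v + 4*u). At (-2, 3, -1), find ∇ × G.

(∇×G)₁ = ∂G₃/∂v − ∂G₂/∂w = 5*u
(∇×G)₂ = ∂G₁/∂w − ∂G₃/∂u = -5*v - 4
(∇×G)₃ = ∂G₂/∂u − ∂G₁/∂v = 24*u^3 + 5*v
∇×G = (5*u, -5*v - 4, 24*u^3 + 5*v)
At (-2, 3, -1): (-10, -19, -177).

(-10, -19, -177)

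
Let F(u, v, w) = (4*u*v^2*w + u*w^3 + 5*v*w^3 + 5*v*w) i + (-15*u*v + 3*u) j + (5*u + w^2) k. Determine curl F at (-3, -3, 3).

(∇×F)₁ = ∂F₃/∂v − ∂F₂/∂w = 0
(∇×F)₂ = ∂F₁/∂w − ∂F₃/∂u = 4*u*v^2 + 3*u*w^2 + 15*v*w^2 + 5*v - 5
(∇×F)₃ = ∂F₂/∂u − ∂F₁/∂v = -8*u*v*w - 15*v - 5*w^3 - 5*w + 3
∇×F = (0, 4*u*v^2 + 3*u*w^2 + 15*v*w^2 + 5*v - 5, -8*u*v*w - 15*v - 5*w^3 - 5*w + 3)
At (-3, -3, 3): (0, -614, -318).

(0, -614, -318)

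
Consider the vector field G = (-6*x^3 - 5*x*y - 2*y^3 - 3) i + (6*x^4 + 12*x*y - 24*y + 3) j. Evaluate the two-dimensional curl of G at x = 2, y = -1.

∂G₂/∂x = 24*x^3 + 12*y
∂G₁/∂y = -5*x - 6*y^2
Scalar curl = 24*x^3 + 5*x + 6*y^2 + 12*y
At (2, -1): 196.

196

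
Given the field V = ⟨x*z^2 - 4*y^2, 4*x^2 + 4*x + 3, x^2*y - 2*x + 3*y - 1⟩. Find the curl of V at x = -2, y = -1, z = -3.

(7, 10, -20)

(∇×V)₁ = ∂V₃/∂y − ∂V₂/∂z = x^2 + 3
(∇×V)₂ = ∂V₁/∂z − ∂V₃/∂x = -2*x*y + 2*x*z + 2
(∇×V)₃ = ∂V₂/∂x − ∂V₁/∂y = 8*x + 8*y + 4
∇×V = (x^2 + 3, -2*x*y + 2*x*z + 2, 8*x + 8*y + 4)
At (-2, -1, -3): (7, 10, -20).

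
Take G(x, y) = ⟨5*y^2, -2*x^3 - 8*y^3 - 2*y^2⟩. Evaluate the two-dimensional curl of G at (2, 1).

-34

∂G₂/∂x = -6*x^2
∂G₁/∂y = 10*y
Scalar curl = -6*x^2 - 10*y
At (2, 1): -34.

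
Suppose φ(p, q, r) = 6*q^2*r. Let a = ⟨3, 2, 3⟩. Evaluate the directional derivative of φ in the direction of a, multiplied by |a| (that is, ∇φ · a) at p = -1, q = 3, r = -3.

-54

∂φ/∂p = 0
∂φ/∂q = 12*q*r
∂φ/∂r = 6*q^2
∇φ at (-1, 3, -3) = (0, -108, 54)
∇φ · a = (0)(3) + (-108)(2) + (54)(3) = -54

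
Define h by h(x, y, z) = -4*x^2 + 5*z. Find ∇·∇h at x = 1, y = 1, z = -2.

-8

∂²h/∂x² = -8
∂²h/∂y² = 0
∂²h/∂z² = 0
∇²h = -8
At (1, 1, -2): -8.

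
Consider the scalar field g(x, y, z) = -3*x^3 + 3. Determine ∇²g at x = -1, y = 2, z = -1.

∂²g/∂x² = -18*x
∂²g/∂y² = 0
∂²g/∂z² = 0
∇²g = -18*x
At (-1, 2, -1): 18.

18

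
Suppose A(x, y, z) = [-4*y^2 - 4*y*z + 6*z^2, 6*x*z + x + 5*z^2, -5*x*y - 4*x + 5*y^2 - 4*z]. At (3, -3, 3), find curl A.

(-93, 37, 7)

(∇×A)₁ = ∂A₃/∂y − ∂A₂/∂z = -11*x + 10*y - 10*z
(∇×A)₂ = ∂A₁/∂z − ∂A₃/∂x = y + 12*z + 4
(∇×A)₃ = ∂A₂/∂x − ∂A₁/∂y = 8*y + 10*z + 1
∇×A = (-11*x + 10*y - 10*z, y + 12*z + 4, 8*y + 10*z + 1)
At (3, -3, 3): (-93, 37, 7).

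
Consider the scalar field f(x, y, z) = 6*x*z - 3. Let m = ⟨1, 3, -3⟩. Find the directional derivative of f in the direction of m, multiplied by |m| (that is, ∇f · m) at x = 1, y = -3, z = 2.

∂f/∂x = 6*z
∂f/∂y = 0
∂f/∂z = 6*x
∇f at (1, -3, 2) = (12, 0, 6)
∇f · m = (12)(1) + (0)(3) + (6)(-3) = -6

-6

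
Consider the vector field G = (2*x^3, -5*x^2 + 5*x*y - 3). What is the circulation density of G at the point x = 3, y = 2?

∂G₂/∂x = -10*x + 5*y
∂G₁/∂y = 0
Scalar curl = -10*x + 5*y
At (3, 2): -20.

-20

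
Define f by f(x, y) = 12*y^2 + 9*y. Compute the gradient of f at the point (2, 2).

∂f/∂x = 0
∂f/∂y = 24*y + 9
∇f = (0, 24*y + 9)
At (2, 2): (0, 57).

(0, 57)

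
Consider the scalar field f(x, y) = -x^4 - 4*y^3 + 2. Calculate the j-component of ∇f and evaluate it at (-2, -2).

(∇f)_2 = ∂f/∂y = -12*y^2
At (-2, -2): -48.

-48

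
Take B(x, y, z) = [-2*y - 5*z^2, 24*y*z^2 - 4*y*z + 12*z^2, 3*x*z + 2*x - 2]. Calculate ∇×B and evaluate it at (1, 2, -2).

(∇×B)₁ = ∂B₃/∂y − ∂B₂/∂z = -48*y*z + 4*y - 24*z
(∇×B)₂ = ∂B₁/∂z − ∂B₃/∂x = -13*z - 2
(∇×B)₃ = ∂B₂/∂x − ∂B₁/∂y = 2
∇×B = (-48*y*z + 4*y - 24*z, -13*z - 2, 2)
At (1, 2, -2): (248, 24, 2).

(248, 24, 2)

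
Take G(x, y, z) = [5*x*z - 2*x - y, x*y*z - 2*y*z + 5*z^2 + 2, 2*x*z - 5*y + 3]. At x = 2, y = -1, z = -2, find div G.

∂G₁/∂x = 5*z - 2
∂G₂/∂y = x*z - 2*z
∂G₃/∂z = 2*x
∇·G = x*z + 2*x + 3*z - 2
At (2, -1, -2): -8.

-8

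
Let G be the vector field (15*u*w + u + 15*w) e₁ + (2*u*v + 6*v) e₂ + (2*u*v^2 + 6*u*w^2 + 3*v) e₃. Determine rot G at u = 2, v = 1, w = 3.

(∇×G)₁ = ∂G₃/∂v − ∂G₂/∂w = 4*u*v + 3
(∇×G)₂ = ∂G₁/∂w − ∂G₃/∂u = 15*u - 2*v^2 - 6*w^2 + 15
(∇×G)₃ = ∂G₂/∂u − ∂G₁/∂v = 2*v
∇×G = (4*u*v + 3, 15*u - 2*v^2 - 6*w^2 + 15, 2*v)
At (2, 1, 3): (11, -11, 2).

(11, -11, 2)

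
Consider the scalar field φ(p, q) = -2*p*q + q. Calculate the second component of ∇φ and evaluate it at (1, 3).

-1

(∇φ)_2 = ∂φ/∂q = -2*p + 1
At (1, 3): -1.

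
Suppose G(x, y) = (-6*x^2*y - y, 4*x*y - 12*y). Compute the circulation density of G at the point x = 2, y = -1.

21

∂G₂/∂x = 4*y
∂G₁/∂y = -6*x^2 - 1
Scalar curl = 6*x^2 + 4*y + 1
At (2, -1): 21.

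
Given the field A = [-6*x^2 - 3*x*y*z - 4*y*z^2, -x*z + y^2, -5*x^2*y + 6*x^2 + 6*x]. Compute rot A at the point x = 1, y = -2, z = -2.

(∇×A)₁ = ∂A₃/∂y − ∂A₂/∂z = -5*x^2 + x
(∇×A)₂ = ∂A₁/∂z − ∂A₃/∂x = 7*x*y - 12*x - 8*y*z - 6
(∇×A)₃ = ∂A₂/∂x − ∂A₁/∂y = 3*x*z + 4*z^2 - z
∇×A = (-5*x^2 + x, 7*x*y - 12*x - 8*y*z - 6, 3*x*z + 4*z^2 - z)
At (1, -2, -2): (-4, -64, 12).

(-4, -64, 12)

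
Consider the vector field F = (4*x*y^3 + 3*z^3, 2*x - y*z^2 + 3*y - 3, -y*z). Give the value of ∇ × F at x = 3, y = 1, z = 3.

(3, 81, -34)

(∇×F)₁ = ∂F₃/∂y − ∂F₂/∂z = 2*y*z - z
(∇×F)₂ = ∂F₁/∂z − ∂F₃/∂x = 9*z^2
(∇×F)₃ = ∂F₂/∂x − ∂F₁/∂y = -12*x*y^2 + 2
∇×F = (2*y*z - z, 9*z^2, -12*x*y^2 + 2)
At (3, 1, 3): (3, 81, -34).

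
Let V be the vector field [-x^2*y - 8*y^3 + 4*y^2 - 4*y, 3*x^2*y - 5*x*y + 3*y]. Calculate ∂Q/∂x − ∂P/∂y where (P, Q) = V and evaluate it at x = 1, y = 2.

∂V₂/∂x = 6*x*y - 5*y
∂V₁/∂y = -x^2 - 24*y^2 + 8*y - 4
Scalar curl = x^2 + 6*x*y + 24*y^2 - 13*y + 4
At (1, 2): 87.

87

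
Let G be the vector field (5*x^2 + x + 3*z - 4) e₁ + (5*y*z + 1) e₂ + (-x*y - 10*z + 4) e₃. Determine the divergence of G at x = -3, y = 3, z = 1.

∂G₁/∂x = 10*x + 1
∂G₂/∂y = 5*z
∂G₃/∂z = -10
∇·G = 10*x + 5*z - 9
At (-3, 3, 1): -34.

-34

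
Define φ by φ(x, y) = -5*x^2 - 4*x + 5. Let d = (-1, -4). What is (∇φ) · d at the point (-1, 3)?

-6

∂φ/∂x = -10*x - 4
∂φ/∂y = 0
∇φ at (-1, 3) = (6, 0)
∇φ · d = (6)(-1) + (0)(-4) = -6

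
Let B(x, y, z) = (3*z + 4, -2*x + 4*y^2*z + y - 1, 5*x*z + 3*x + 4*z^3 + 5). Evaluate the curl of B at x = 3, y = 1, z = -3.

(∇×B)₁ = ∂B₃/∂y − ∂B₂/∂z = -4*y^2
(∇×B)₂ = ∂B₁/∂z − ∂B₃/∂x = -5*z
(∇×B)₃ = ∂B₂/∂x − ∂B₁/∂y = -2
∇×B = (-4*y^2, -5*z, -2)
At (3, 1, -3): (-4, 15, -2).

(-4, 15, -2)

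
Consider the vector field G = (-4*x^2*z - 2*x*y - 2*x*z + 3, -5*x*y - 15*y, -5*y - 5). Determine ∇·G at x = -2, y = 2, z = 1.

∂G₁/∂x = -8*x*z - 2*y - 2*z
∂G₂/∂y = -5*x - 15
∂G₃/∂z = 0
∇·G = -8*x*z - 5*x - 2*y - 2*z - 15
At (-2, 2, 1): 5.

5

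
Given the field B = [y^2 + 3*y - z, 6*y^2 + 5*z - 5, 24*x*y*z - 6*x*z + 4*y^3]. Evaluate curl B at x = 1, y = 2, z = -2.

(-5, 83, -7)

(∇×B)₁ = ∂B₃/∂y − ∂B₂/∂z = 24*x*z + 12*y^2 - 5
(∇×B)₂ = ∂B₁/∂z − ∂B₃/∂x = -24*y*z + 6*z - 1
(∇×B)₃ = ∂B₂/∂x − ∂B₁/∂y = -2*y - 3
∇×B = (24*x*z + 12*y^2 - 5, -24*y*z + 6*z - 1, -2*y - 3)
At (1, 2, -2): (-5, 83, -7).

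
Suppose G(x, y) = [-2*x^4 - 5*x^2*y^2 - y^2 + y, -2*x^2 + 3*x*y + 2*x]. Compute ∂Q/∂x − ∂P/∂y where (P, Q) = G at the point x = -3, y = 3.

298

∂G₂/∂x = -4*x + 3*y + 2
∂G₁/∂y = -10*x^2*y - 2*y + 1
Scalar curl = 10*x^2*y - 4*x + 5*y + 1
At (-3, 3): 298.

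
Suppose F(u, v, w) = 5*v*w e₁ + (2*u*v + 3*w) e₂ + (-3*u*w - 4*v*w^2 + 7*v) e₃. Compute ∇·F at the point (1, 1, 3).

∂F₁/∂u = 0
∂F₂/∂v = 2*u
∂F₃/∂w = -3*u - 8*v*w
∇·F = -u - 8*v*w
At (1, 1, 3): -25.

-25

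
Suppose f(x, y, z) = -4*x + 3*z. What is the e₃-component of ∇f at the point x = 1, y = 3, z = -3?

3

(∇f)_3 = ∂f/∂z = 3
At (1, 3, -3): 3.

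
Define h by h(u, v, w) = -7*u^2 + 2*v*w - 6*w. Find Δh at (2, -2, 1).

-14

∂²h/∂u² = -14
∂²h/∂v² = 0
∂²h/∂w² = 0
∇²h = -14
At (2, -2, 1): -14.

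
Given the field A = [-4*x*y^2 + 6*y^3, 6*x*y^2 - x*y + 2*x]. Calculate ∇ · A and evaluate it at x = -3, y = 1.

∂A₁/∂x = -4*y^2
∂A₂/∂y = 12*x*y - x
∇·A = 12*x*y - x - 4*y^2
At (-3, 1): -37.

-37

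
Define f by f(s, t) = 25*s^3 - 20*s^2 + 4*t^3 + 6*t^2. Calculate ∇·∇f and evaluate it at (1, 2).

170

∂²f/∂s² = 10*(15*s - 4)
∂²f/∂t² = 12*(2*t + 1)
∇²f = 150*s + 24*t - 28
At (1, 2): 170.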